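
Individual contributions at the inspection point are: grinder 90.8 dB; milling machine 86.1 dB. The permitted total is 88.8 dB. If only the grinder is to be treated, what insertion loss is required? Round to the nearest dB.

5 dB

The untreated sources together contribute 10^(86.1/10) = 4.074e+08, i.e. 86.10 dB.
To meet 88.8 dB overall, the treated grinder may contribute at most 10^(88.8/10) − 4.074e+08 = 3.512e+08, i.e. 85.46 dB.
So the grinder must be reduced from 90.8 to 85.46 dB: IL = 5.34 dB.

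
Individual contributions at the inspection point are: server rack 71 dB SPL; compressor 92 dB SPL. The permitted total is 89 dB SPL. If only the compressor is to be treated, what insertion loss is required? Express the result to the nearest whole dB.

Fixed contribution from the other source: Σ 10^(L/10) = 10^(71/10) = 1.259e+07 (71.00 dB SPL).
To meet 89 dB SPL overall, the treated compressor may contribute at most 10^(89/10) − 1.259e+07 = 7.817e+08, i.e. 88.93 dB SPL.
Required insertion loss = 92 − 88.93 = 3.07 dB.

3 dB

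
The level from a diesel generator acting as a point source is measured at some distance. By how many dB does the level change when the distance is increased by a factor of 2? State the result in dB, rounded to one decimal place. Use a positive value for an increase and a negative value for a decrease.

-6.0 dB

Point-source spreading: ΔL = −20·log₁₀(r₂/r₁).
ΔL = −20·log₁₀(2) = -6.02 dB.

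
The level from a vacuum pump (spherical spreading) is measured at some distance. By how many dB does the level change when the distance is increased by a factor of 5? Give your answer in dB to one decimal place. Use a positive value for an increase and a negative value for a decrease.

-14.0 dB

A point source loses 6 dB per doubling of distance; generally ΔL = −20·log₁₀(r₂/r₁).
ΔL = −20·log₁₀(5) = -13.98 dB.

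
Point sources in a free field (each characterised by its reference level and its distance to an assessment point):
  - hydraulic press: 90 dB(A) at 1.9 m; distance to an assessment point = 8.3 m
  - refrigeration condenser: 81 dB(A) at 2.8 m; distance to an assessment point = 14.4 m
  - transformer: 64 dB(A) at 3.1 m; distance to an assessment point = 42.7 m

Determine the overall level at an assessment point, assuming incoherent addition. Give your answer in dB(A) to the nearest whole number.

78 dB(A)

First find each source's level at the receiver (point-source: −20·log₁₀(r/r_ref)), then combine on an intensity basis.
hydraulic press: 90 − 20·log₁₀(8.3/1.9) = 90 − 12.81 = 77.19 dB(A).
refrigeration condenser: 81 − 20·log₁₀(14.4/2.8) = 81 − 14.22 = 66.78 dB(A).
transformer: 64 − 20·log₁₀(42.7/3.1) = 64 − 22.78 = 41.22 dB(A).
Σ 10^(L/10) = 5.718e+07 → L_total = 10·log₁₀(5.718e+07) = 77.57 dB(A).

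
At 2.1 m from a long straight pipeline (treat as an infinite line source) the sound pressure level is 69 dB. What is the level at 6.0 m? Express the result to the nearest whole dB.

64 dB

Line-source attenuation: ΔL = 10·log₁₀(r₂/r₁) = 10·log₁₀(6.0/2.1) = 4.559 dB.
L₂ = 69 − 10·log₁₀(6.0/2.1) = 69 − 4.559 = 64.44 dB.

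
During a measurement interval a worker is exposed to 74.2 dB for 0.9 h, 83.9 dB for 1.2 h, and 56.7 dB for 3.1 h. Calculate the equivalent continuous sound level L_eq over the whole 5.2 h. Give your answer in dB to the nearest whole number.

L_eq = 10·log₁₀[(1/T)·Σ tᵢ·10^(Lᵢ/10)] with T = 5.2 h.
Σ tᵢ·10^(Lᵢ/10) = 0.9·10^(74.2/10) + 1.2·10^(83.9/10) + 3.1·10^(56.7/10) = 3.197e+08.
L_eq = 10·log₁₀(3.197e+08/5.2) = 77.89 dB.

78 dB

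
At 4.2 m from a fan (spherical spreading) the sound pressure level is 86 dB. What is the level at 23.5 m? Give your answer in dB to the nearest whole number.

Point-source attenuation: ΔL = 20·log₁₀(r₂/r₁) = 20·log₁₀(23.5/4.2) = 14.956 dB.
L₂ = 86 − 20·log₁₀(23.5/4.2) = 86 − 14.956 = 71.04 dB.

71 dB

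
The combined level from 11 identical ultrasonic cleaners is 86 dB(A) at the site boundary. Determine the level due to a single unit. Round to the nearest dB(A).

Dividing the total intensity by 11 lowers the level by 10·log₁₀ 11 = 10.414 dB: L₁ = 86 − 10.414.

76 dB(A)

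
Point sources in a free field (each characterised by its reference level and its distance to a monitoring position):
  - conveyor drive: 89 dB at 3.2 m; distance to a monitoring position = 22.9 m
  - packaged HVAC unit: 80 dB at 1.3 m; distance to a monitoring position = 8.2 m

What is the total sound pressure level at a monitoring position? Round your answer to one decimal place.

Propagate each source to the receiver with L = L_ref − 20·log₁₀(r/r_ref), then add intensities.
conveyor drive: 89 − 20·log₁₀(22.9/3.2) = 89 − 17.09 = 71.91 dB.
packaged HVAC unit: 80 − 20·log₁₀(8.2/1.3) = 80 − 16.00 = 64.00 dB.
Σ 10^(L/10) = 1.802e+07 → L_total = 10·log₁₀(1.802e+07) = 72.56 dB.

72.6 dB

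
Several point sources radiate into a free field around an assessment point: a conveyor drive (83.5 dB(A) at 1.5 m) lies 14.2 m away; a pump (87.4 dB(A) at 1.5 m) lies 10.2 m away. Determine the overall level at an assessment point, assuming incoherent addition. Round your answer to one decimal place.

71.6 dB(A)

Propagate each source to the receiver with L = L_ref − 20·log₁₀(r/r_ref), then add intensities.
conveyor drive: 83.5 − 20·log₁₀(14.2/1.5) = 83.5 − 19.52 = 63.98 dB(A).
pump: 87.4 − 20·log₁₀(10.2/1.5) = 87.4 − 16.65 = 70.75 dB(A).
Σ 10^(L/10) = 1.438e+07 → L_total = 10·log₁₀(1.438e+07) = 71.58 dB(A).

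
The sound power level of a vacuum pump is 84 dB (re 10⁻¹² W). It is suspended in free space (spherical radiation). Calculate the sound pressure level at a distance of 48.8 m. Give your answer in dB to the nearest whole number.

39 dB

L_p = L_w − 10·log₁₀(4π·r²) with r = 48.8 m.
4π·r² = 2.993e+04 m², 10·log₁₀ of that is 44.760 dB.
L_p = 84 − 44.760 = 39.24 dB.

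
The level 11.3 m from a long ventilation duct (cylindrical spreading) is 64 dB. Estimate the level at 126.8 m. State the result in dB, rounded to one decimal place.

53.5 dB

Line-source attenuation: ΔL = 10·log₁₀(r₂/r₁) = 10·log₁₀(126.8/11.3) = 10.500 dB.
L₂ = 64 − 10·log₁₀(126.8/11.3) = 64 − 10.500 = 53.50 dB.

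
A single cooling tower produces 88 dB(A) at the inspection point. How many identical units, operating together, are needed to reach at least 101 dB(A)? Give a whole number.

N identical sources give L₁ + 10·log₁₀ N, so require 10·log₁₀ N ≥ 101 − 88 = 13.0 dB.
N ≥ 10^(13.0/10) = 19.953, so N = 20.

20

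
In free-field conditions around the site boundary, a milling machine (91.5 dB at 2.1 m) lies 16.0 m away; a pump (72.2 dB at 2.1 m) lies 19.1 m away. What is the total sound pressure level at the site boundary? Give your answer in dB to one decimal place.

73.9 dB

Propagate each source to the receiver with L = L_ref − 20·log₁₀(r/r_ref), then add intensities.
milling machine: 91.5 − 20·log₁₀(16.0/2.1) = 91.5 − 17.64 = 73.86 dB.
pump: 72.2 − 20·log₁₀(19.1/2.1) = 72.2 − 19.18 = 53.02 dB.
Σ 10^(L/10) = 2.453e+07 → L_total = 10·log₁₀(2.453e+07) = 73.90 dB.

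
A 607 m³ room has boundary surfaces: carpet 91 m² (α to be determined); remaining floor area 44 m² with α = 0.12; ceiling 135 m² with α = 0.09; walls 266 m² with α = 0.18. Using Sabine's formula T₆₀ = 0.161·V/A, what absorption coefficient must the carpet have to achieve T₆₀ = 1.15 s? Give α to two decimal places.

Required total absorption A = 0.161·607/1.15 = 84.98 m².
Absorption from the other surfaces = 44·0.12 + 135·0.09 + 266·0.18 = 65.31 m², so the carpet must supply 19.67 m² over 91 m².
α = 19.67/91 = 0.216.

0.22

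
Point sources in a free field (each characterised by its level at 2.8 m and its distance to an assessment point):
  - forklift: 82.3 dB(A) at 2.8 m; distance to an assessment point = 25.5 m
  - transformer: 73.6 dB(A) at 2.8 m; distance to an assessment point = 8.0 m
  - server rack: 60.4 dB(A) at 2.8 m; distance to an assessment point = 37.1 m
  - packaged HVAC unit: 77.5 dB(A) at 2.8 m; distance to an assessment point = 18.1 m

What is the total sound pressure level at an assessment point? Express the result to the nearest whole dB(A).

First find each source's level at the receiver (point-source: −20·log₁₀(r/r_ref)), then combine on an intensity basis.
forklift: 82.3 − 20·log₁₀(25.5/2.8) = 82.3 − 19.19 = 63.11 dB(A).
transformer: 73.6 − 20·log₁₀(8.0/2.8) = 73.6 − 9.12 = 64.48 dB(A).
server rack: 60.4 − 20·log₁₀(37.1/2.8) = 60.4 − 22.44 = 37.96 dB(A).
packaged HVAC unit: 77.5 − 20·log₁₀(18.1/2.8) = 77.5 − 16.21 = 61.29 dB(A).
Σ 10^(L/10) = 6.206e+06 → L_total = 10·log₁₀(6.206e+06) = 67.93 dB(A).

68 dB(A)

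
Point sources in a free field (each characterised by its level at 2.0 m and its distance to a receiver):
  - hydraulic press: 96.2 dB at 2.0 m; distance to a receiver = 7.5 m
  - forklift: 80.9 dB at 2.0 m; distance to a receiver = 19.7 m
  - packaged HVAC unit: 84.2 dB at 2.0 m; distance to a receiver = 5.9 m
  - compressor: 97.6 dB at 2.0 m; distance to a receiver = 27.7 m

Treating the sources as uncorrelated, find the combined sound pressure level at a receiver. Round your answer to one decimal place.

85.5 dB

First find each source's level at the receiver (point-source: −20·log₁₀(r/r_ref)), then combine on an intensity basis.
hydraulic press: 96.2 − 20·log₁₀(7.5/2.0) = 96.2 − 11.48 = 84.72 dB.
forklift: 80.9 − 20·log₁₀(19.7/2.0) = 80.9 − 19.87 = 61.03 dB.
packaged HVAC unit: 84.2 − 20·log₁₀(5.9/2.0) = 84.2 − 9.40 = 74.80 dB.
compressor: 97.6 − 20·log₁₀(27.7/2.0) = 97.6 − 22.83 = 74.77 dB.
Σ 10^(L/10) = 3.579e+08 → L_total = 10·log₁₀(3.579e+08) = 85.54 dB.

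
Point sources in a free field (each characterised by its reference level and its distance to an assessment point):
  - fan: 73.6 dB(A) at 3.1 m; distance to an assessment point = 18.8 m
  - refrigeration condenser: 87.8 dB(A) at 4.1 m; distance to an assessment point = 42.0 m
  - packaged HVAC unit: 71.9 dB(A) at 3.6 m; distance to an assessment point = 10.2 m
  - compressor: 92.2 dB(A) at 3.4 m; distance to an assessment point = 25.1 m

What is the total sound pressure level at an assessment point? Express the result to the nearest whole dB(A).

Propagate each source to the receiver with L = L_ref − 20·log₁₀(r/r_ref), then add intensities.
fan: 73.6 − 20·log₁₀(18.8/3.1) = 73.6 − 15.66 = 57.94 dB(A).
refrigeration condenser: 87.8 − 20·log₁₀(42.0/4.1) = 87.8 − 20.21 = 67.59 dB(A).
packaged HVAC unit: 71.9 − 20·log₁₀(10.2/3.6) = 71.9 − 9.05 = 62.85 dB(A).
compressor: 92.2 − 20·log₁₀(25.1/3.4) = 92.2 − 17.36 = 74.84 dB(A).
Σ 10^(L/10) = 3.875e+07 → L_total = 10·log₁₀(3.875e+07) = 75.88 dB(A).

76 dB(A)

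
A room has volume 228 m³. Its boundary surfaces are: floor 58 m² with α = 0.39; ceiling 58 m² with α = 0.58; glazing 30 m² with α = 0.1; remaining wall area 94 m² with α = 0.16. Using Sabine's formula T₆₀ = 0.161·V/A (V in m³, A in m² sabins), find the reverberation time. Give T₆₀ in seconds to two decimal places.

0.49 s

A = Σ Sᵢαᵢ = 58·0.39 + 58·0.58 + 30·0.1 + 94·0.16 = 74.30 m².
T₆₀ = 0.161 × 228 / 74.30 = 0.494 s.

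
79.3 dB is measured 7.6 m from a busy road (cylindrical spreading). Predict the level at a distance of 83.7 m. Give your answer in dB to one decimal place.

Cylindrical spreading from a line source gives a 10·log₁₀(r₂/r₁) drop.
L₂ = 79.3 − 10·log₁₀(83.7/7.6) = 79.3 − 10.419 = 68.88 dB.

68.9 dB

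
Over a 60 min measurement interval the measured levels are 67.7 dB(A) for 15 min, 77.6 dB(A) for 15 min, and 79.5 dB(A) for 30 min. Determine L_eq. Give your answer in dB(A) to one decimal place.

77.8 dB(A)

L_eq = 10·log₁₀[(1/T)·Σ tᵢ·10^(Lᵢ/10)] with T = 60 min.
Σ tᵢ·10^(Lᵢ/10) = 15·10^(67.7/10) + 15·10^(77.6/10) + 30·10^(79.5/10) = 3.625e+09.
L_eq = 10·log₁₀(3.625e+09/60) = 77.81 dB(A).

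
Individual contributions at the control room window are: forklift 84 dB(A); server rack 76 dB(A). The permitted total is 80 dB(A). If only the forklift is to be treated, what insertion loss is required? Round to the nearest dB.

6 dB

The untreated sources together contribute 10^(76/10) = 3.981e+07, i.e. 76.00 dB(A).
To meet 80 dB(A) overall, the treated forklift may contribute at most 10^(80/10) − 3.981e+07 = 6.019e+07, i.e. 77.80 dB(A).
So the forklift must be reduced from 84 to 77.80 dB(A): IL = 6.20 dB.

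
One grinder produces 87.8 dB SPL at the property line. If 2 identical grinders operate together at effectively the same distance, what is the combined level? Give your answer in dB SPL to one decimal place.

90.8 dB SPL

With 2 equal, uncorrelated contributions the intensity is 2× that of one unit, giving a rise of 10·log₁₀ 2.
L_total = 87.8 + 10·log₁₀(2) = 87.8 + 3.010 = 90.81 dB SPL.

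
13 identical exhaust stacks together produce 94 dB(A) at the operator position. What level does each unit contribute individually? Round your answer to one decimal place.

For N identical incoherent sources L_total = L₁ + 10·log₁₀ N, so L₁ = 94 − 10·log₁₀(13) = 94 − 11.139.

82.9 dB(A)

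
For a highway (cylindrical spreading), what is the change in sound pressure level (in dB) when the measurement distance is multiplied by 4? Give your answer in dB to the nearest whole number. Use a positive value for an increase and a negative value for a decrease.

-6 dB

A line source loses 3 dB per doubling of distance; generally ΔL = −10·log₁₀(r₂/r₁).
ΔL = −10·log₁₀(4) = -6.02 dB.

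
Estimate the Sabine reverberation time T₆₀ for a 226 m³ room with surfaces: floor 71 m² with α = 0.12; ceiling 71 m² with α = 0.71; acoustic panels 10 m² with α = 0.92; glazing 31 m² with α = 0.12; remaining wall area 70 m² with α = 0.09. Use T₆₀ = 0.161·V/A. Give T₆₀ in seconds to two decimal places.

A = Σ Sᵢαᵢ = 71·0.12 + 71·0.71 + 10·0.92 + 31·0.12 + 70·0.09 = 78.15 m².
T₆₀ = 0.161 × 226 / 78.15 = 0.466 s.

0.47 s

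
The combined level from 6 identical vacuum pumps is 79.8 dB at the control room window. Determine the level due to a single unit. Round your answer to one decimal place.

72.0 dB

For N identical incoherent sources L_total = L₁ + 10·log₁₀ N, so L₁ = 79.8 − 10·log₁₀(6) = 79.8 − 7.782.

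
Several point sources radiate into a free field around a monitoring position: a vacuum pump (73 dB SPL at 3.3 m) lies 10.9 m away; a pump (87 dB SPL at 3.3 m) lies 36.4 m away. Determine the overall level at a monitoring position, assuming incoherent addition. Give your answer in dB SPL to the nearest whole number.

Apply inverse-square spreading to bring every level to the receiver, then sum 10^(L/10).
vacuum pump: 73 − 20·log₁₀(10.9/3.3) = 73 − 10.38 = 62.62 dB SPL.
pump: 87 − 20·log₁₀(36.4/3.3) = 87 − 20.85 = 66.15 dB SPL.
Σ 10^(L/10) = 5.948e+06 → L_total = 10·log₁₀(5.948e+06) = 67.74 dB SPL.

68 dB SPL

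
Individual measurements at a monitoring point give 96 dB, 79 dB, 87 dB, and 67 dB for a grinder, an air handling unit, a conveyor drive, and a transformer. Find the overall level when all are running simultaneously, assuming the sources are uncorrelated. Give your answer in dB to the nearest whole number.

For uncorrelated sources the intensities add, so convert each level to linear form, sum, and take 10·log₁₀ of the total.
Σ 10^(L/10) = 10^(96/10) + 10^(79/10) + 10^(87/10) + 10^(67/10) = 4.567e+09.
L_total = 10·log₁₀(4.567e+09) = 96.60 dB.

97 dB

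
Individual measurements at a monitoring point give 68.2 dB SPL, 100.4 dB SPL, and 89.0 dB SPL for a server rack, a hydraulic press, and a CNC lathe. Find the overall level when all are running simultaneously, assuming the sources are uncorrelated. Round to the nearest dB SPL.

Incoherent sources combine by intensity addition: L_total = 10·log₁₀(Σ 10^(L_i/10)).
Σ 10^(L/10) = 10^(68.2/10) + 10^(100.4/10) + 10^(89.0/10) = 1.177e+10.
L_total = 10·log₁₀(1.177e+10) = 100.71 dB SPL.

101 dB SPL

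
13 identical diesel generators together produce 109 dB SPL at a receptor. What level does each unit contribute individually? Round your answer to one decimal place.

97.9 dB SPL

13 equal contributions raise the level by 10·log₁₀ 13 = 11.139 dB, so each unit alone gives 109 − 11.139.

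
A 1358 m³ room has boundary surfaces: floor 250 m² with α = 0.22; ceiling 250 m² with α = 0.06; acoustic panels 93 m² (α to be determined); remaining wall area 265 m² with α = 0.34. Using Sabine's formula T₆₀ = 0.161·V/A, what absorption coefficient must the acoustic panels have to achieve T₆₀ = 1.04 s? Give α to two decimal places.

Required total absorption A = 0.161·1358/1.04 = 210.23 m².
Absorption from the other surfaces = 250·0.22 + 250·0.06 + 265·0.34 = 160.10 m², so the acoustic panels must supply 50.13 m² over 93 m².
α = 50.13/93 = 0.539.

0.54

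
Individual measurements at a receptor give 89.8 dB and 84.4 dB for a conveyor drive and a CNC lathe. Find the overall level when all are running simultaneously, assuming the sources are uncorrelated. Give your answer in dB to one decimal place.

90.9 dB

Incoherent sources combine by intensity addition: L_total = 10·log₁₀(Σ 10^(L_i/10)).
Σ 10^(L/10) = 10^(89.8/10) + 10^(84.4/10) = 1.230e+09.
L_total = 10·log₁₀(1.230e+09) = 90.90 dB.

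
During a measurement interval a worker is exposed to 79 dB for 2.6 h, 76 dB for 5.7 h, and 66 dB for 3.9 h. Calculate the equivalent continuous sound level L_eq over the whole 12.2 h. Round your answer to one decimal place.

75.7 dB

Weight each interval's intensity by its duration and average over T = 12.2 h:
Σ tᵢ·10^(Lᵢ/10) = 2.6·10^(79/10) + 5.7·10^(76/10) + 3.9·10^(66/10) = 4.490e+08.
L_eq = 10·log₁₀(4.490e+08/12.2) = 75.66 dB.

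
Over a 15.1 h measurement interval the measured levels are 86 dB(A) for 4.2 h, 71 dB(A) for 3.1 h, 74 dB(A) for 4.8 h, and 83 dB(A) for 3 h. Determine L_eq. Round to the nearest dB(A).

82 dB(A)

Weight each interval's intensity by its duration and average over T = 15.1 h:
Σ tᵢ·10^(Lᵢ/10) = 4.2·10^(86/10) + 3.1·10^(71/10) + 4.8·10^(74/10) + 3·10^(83/10) = 2.430e+09.
L_eq = 10·log₁₀(2.430e+09/15.1) = 82.07 dB(A).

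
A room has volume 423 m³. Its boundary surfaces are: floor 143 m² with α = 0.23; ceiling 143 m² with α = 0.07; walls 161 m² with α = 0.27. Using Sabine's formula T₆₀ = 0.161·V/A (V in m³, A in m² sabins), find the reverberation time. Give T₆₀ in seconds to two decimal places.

Total absorption A = 143·0.23 + 143·0.07 + 161·0.27 = 86.37 m² sabins.
T₆₀ = 0.161 × 423 / 86.37 = 0.789 s.

0.79 s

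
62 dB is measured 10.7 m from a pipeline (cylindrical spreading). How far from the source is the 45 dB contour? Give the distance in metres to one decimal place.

The 17.0 dB drop corresponds to a distance ratio of 10^(17.0/10) for a line source.
r₂ = 10.7·10^((62−45)/10) = 10.7·10^(17.0/10) = 536.27 m.

536.3 m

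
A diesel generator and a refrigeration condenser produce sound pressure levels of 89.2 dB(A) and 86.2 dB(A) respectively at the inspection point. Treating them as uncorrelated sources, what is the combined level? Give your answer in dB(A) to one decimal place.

Incoherent sources combine by intensity addition: L_total = 10·log₁₀(Σ 10^(L_i/10)).
Σ 10^(L/10) = 10^(89.2/10) + 10^(86.2/10) = 1.249e+09.
L_total = 10·log₁₀(1.249e+09) = 90.96 dB(A).

91.0 dB(A)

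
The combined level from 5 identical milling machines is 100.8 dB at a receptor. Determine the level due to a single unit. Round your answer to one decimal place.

For N identical incoherent sources L_total = L₁ + 10·log₁₀ N, so L₁ = 100.8 − 10·log₁₀(5) = 100.8 − 6.990.

93.8 dB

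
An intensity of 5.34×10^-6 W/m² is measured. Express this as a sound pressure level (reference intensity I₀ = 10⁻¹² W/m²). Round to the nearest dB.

67 dB

L = 10·log₁₀(I/I₀) = 10·log₁₀(5.34×10^-6/10⁻¹²) = 10·log₁₀(5.34×10^6).
L = 10·(0.7275 + 6) = 67.28 dB.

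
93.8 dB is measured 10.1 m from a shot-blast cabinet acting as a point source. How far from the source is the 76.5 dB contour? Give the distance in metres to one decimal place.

For a point source L₁ − L₂ = 20·log₁₀(r₂/r₁), so r₂ = r₁·10^((L₁−L₂)/20).
r₂ = 10.1·10^((93.8−76.5)/20) = 10.1·10^(17.3/20) = 74.02 m.

74.0 m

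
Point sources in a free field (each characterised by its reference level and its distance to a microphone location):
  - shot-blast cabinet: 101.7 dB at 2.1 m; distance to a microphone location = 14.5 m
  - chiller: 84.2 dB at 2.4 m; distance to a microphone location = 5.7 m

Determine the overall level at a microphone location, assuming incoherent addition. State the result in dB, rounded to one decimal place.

85.5 dB

Propagate each source to the receiver with L = L_ref − 20·log₁₀(r/r_ref), then add intensities.
shot-blast cabinet: 101.7 − 20·log₁₀(14.5/2.1) = 101.7 − 16.78 = 84.92 dB.
chiller: 84.2 − 20·log₁₀(5.7/2.4) = 84.2 − 7.51 = 76.69 dB.
Σ 10^(L/10) = 3.569e+08 → L_total = 10·log₁₀(3.569e+08) = 85.53 dB.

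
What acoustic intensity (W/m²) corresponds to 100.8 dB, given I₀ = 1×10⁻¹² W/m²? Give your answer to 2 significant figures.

0.012 W/m²

L = 10·log₁₀(I/I₀) ⇒ I = I₀·10^(L/10) = 10⁻¹² × 10^10.08.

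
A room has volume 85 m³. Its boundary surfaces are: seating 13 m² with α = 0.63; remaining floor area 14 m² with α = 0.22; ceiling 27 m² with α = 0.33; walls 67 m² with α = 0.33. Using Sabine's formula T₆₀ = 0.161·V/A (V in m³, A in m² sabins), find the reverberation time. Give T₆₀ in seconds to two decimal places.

0.32 s

A = Σ Sᵢαᵢ = 13·0.63 + 14·0.22 + 27·0.33 + 67·0.33 = 42.29 m².
T₆₀ = 0.161·V/A = 0.161·85/42.29 = 0.324 s.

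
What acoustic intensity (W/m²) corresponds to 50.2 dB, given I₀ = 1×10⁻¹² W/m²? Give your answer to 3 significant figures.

1.05e-07 W/m²

I/I₀ = 10^(50.2/10) = 1.047e+05, so I = 1.047e+05 × 10⁻¹² W/m².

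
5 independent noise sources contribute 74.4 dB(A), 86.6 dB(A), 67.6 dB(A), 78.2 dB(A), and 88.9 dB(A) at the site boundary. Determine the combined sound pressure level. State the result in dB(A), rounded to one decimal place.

91.2 dB(A)

For uncorrelated sources the intensities add, so convert each level to linear form, sum, and take 10·log₁₀ of the total.
Σ 10^(L/10) = 10^(74.4/10) + 10^(86.6/10) + 10^(67.6/10) + 10^(78.2/10) + 10^(88.9/10) = 1.333e+09.
L_total = 10·log₁₀(1.333e+09) = 91.25 dB(A).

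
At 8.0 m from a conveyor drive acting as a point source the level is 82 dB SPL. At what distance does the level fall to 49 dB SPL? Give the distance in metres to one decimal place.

357.3 m

For a point source L₁ − L₂ = 20·log₁₀(r₂/r₁), so r₂ = r₁·10^((L₁−L₂)/20).
r₂ = 8.0·10^((82−49)/20) = 8.0·10^(33.0/20) = 357.35 m.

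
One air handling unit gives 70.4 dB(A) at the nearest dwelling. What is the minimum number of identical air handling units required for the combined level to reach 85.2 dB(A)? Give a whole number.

31

N identical sources give L₁ + 10·log₁₀ N, so require 10·log₁₀ N ≥ 85.2 − 70.4 = 14.8 dB.
N ≥ 10^(14.8/10) = 30.200, so N = 31.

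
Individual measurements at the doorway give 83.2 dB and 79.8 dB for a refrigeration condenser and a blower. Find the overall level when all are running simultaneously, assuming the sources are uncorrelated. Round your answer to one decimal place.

Incoherent sources combine by intensity addition: L_total = 10·log₁₀(Σ 10^(L_i/10)).
Σ 10^(L/10) = 10^(83.2/10) + 10^(79.8/10) = 3.044e+08.
L_total = 10·log₁₀(3.044e+08) = 84.83 dB.

84.8 dB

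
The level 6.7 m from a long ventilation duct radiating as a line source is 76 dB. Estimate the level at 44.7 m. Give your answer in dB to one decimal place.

Line-source attenuation: ΔL = 10·log₁₀(r₂/r₁) = 10·log₁₀(44.7/6.7) = 8.242 dB.
L₂ = 76 − 10·log₁₀(44.7/6.7) = 76 − 8.242 = 67.76 dB.

67.8 dB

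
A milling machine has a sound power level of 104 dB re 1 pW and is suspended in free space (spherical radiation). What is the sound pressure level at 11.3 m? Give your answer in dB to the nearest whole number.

72 dB

Free-field spherical radiation: L_p = L_w − 10·log₁₀(4π·r²), r = 11.3 m.
4π·r² = 1605 m², 10·log₁₀ of that is 32.054 dB.
L_p = 104 − 32.054 = 71.95 dB.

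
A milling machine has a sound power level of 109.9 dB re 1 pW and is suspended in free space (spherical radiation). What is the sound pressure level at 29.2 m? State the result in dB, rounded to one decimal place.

The power spreads over a sphere of area 4π·r², so L_p = L_w − 10·log₁₀(4π·r²).
4π·r² = 1.071e+04 m², 10·log₁₀ of that is 40.300 dB.
L_p = 109.9 − 40.300 = 69.60 dB.

69.6 dB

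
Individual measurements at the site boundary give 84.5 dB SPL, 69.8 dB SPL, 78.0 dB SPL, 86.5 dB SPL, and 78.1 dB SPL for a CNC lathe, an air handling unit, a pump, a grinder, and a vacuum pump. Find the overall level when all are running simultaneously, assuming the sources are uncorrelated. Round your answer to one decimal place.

For uncorrelated sources the intensities add, so convert each level to linear form, sum, and take 10·log₁₀ of the total.
Σ 10^(L/10) = 10^(84.5/10) + 10^(69.8/10) + 10^(78.0/10) + 10^(86.5/10) + 10^(78.1/10) = 8.657e+08.
L_total = 10·log₁₀(8.657e+08) = 89.37 dB SPL.

89.4 dB SPL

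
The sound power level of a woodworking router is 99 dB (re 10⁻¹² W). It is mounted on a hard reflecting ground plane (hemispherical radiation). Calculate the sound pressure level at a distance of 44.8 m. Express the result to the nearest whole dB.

The power spreads over a hemisphere of area 2π·r², so L_p = L_w − 10·log₁₀(2π·r²).
2π·r² = 1.261e+04 m², 10·log₁₀ of that is 41.007 dB.
L_p = 99 − 41.007 = 57.99 dB.

58 dB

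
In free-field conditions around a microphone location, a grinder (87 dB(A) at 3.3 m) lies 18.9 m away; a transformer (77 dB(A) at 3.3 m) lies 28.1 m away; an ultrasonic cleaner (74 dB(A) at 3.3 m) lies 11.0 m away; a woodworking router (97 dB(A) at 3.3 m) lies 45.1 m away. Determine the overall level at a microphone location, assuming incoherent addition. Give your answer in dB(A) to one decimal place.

76.5 dB(A)

Apply inverse-square spreading to bring every level to the receiver, then sum 10^(L/10).
grinder: 87 − 20·log₁₀(18.9/3.3) = 87 − 15.16 = 71.84 dB(A).
transformer: 77 − 20·log₁₀(28.1/3.3) = 77 − 18.60 = 58.40 dB(A).
ultrasonic cleaner: 74 − 20·log₁₀(11.0/3.3) = 74 − 10.46 = 63.54 dB(A).
woodworking router: 97 − 20·log₁₀(45.1/3.3) = 97 − 22.71 = 74.29 dB(A).
Σ 10^(L/10) = 4.506e+07 → L_total = 10·log₁₀(4.506e+07) = 76.54 dB(A).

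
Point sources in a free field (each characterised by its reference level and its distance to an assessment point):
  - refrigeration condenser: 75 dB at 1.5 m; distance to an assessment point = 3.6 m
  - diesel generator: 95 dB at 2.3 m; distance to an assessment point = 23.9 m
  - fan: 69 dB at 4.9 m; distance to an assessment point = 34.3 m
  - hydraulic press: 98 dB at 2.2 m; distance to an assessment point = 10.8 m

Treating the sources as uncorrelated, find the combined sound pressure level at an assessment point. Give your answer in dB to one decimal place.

Propagate each source to the receiver with L = L_ref − 20·log₁₀(r/r_ref), then add intensities.
refrigeration condenser: 75 − 20·log₁₀(3.6/1.5) = 75 − 7.60 = 67.40 dB.
diesel generator: 95 − 20·log₁₀(23.9/2.3) = 95 − 20.33 = 74.67 dB.
fan: 69 − 20·log₁₀(34.3/4.9) = 69 − 16.90 = 52.10 dB.
hydraulic press: 98 − 20·log₁₀(10.8/2.2) = 98 − 13.82 = 84.18 dB.
Σ 10^(L/10) = 2.968e+08 → L_total = 10·log₁₀(2.968e+08) = 84.72 dB.

84.7 dB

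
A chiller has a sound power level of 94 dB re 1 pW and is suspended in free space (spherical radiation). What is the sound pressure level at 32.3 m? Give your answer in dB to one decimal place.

The power spreads over a sphere of area 4π·r², so L_p = L_w − 10·log₁₀(4π·r²).
4π·r² = 1.311e+04 m², 10·log₁₀ of that is 41.176 dB.
L_p = 94 − 41.176 = 52.82 dB.

52.8 dB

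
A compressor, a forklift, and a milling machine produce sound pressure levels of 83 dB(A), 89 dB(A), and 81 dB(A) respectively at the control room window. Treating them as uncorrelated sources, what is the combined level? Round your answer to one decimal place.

90.5 dB(A)

Incoherent sources combine by intensity addition: L_total = 10·log₁₀(Σ 10^(L_i/10)).
Σ 10^(L/10) = 10^(83/10) + 10^(89/10) + 10^(81/10) = 1.120e+09.
L_total = 10·log₁₀(1.120e+09) = 90.49 dB(A).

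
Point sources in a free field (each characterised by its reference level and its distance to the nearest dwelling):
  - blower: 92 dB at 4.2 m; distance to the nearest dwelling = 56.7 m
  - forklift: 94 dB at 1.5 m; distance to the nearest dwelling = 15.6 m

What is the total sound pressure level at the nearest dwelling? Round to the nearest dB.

75 dB

First find each source's level at the receiver (point-source: −20·log₁₀(r/r_ref)), then combine on an intensity basis.
blower: 92 − 20·log₁₀(56.7/4.2) = 92 − 22.61 = 69.39 dB.
forklift: 94 − 20·log₁₀(15.6/1.5) = 94 − 20.34 = 73.66 dB.
Σ 10^(L/10) = 3.192e+07 → L_total = 10·log₁₀(3.192e+07) = 75.04 dB.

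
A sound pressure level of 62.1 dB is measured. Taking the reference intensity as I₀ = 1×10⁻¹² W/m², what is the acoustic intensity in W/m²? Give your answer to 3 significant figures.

I = I₀·10^(L/10) = 10⁻¹² × 10^(62.1/10) = 10^(-5.790).

1.62e-06 W/m²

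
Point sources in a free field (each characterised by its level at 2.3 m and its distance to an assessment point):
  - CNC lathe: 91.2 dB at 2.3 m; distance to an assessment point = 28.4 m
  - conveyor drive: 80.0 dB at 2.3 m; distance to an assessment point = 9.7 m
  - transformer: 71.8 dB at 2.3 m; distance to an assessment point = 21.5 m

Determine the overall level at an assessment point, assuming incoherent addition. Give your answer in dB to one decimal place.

First find each source's level at the receiver (point-source: −20·log₁₀(r/r_ref)), then combine on an intensity basis.
CNC lathe: 91.2 − 20·log₁₀(28.4/2.3) = 91.2 − 21.83 = 69.37 dB.
conveyor drive: 80.0 − 20·log₁₀(9.7/2.3) = 80.0 − 12.50 = 67.50 dB.
transformer: 71.8 − 20·log₁₀(21.5/2.3) = 71.8 − 19.41 = 52.39 dB.
Σ 10^(L/10) = 1.444e+07 → L_total = 10·log₁₀(1.444e+07) = 71.60 dB.

71.6 dB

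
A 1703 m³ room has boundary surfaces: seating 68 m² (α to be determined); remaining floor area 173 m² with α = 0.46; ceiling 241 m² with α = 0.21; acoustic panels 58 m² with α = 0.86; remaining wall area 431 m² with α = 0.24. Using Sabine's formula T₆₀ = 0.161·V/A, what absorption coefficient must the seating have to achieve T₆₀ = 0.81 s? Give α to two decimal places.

0.81

Required total absorption A = 0.161·1703/0.81 = 338.50 m².
Absorption from the other surfaces = 173·0.46 + 241·0.21 + 58·0.86 + 431·0.24 = 283.51 m², so the seating must supply 54.99 m² over 68 m².
α = 54.99/68 = 0.809.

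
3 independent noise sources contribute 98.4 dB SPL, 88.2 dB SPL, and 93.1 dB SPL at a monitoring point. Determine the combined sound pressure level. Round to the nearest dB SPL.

For uncorrelated sources the intensities add, so convert each level to linear form, sum, and take 10·log₁₀ of the total.
Σ 10^(L/10) = 10^(98.4/10) + 10^(88.2/10) + 10^(93.1/10) = 9.621e+09.
L_total = 10·log₁₀(9.621e+09) = 99.83 dB SPL.

100 dB SPL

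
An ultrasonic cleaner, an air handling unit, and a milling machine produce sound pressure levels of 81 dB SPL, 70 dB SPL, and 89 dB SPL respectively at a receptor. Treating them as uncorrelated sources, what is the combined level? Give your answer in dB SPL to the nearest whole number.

Incoherent sources combine by intensity addition: L_total = 10·log₁₀(Σ 10^(L_i/10)).
Σ 10^(L/10) = 10^(81/10) + 10^(70/10) + 10^(89/10) = 9.302e+08.
L_total = 10·log₁₀(9.302e+08) = 89.69 dB SPL.

90 dB SPL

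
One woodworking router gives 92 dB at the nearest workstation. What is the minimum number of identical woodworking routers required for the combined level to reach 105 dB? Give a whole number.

20

Need L₁ + 10·log₁₀ N ≥ 105, i.e. log₁₀ N ≥ 1.30.
N ≥ 10^(13.0/10) = 19.953, so N = 20.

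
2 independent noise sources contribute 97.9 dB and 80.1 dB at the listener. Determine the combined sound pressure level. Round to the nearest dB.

98 dB

Incoherent sources combine by intensity addition: L_total = 10·log₁₀(Σ 10^(L_i/10)).
Σ 10^(L/10) = 10^(97.9/10) + 10^(80.1/10) = 6.268e+09.
L_total = 10·log₁₀(6.268e+09) = 97.97 dB.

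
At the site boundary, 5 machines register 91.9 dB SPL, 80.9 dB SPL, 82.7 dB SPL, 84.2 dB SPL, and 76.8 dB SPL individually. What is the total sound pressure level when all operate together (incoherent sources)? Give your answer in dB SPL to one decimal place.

93.4 dB SPL

For uncorrelated sources the intensities add, so convert each level to linear form, sum, and take 10·log₁₀ of the total.
Σ 10^(L/10) = 10^(91.9/10) + 10^(80.9/10) + 10^(82.7/10) + 10^(84.2/10) + 10^(76.8/10) = 2.169e+09.
L_total = 10·log₁₀(2.169e+09) = 93.36 dB SPL.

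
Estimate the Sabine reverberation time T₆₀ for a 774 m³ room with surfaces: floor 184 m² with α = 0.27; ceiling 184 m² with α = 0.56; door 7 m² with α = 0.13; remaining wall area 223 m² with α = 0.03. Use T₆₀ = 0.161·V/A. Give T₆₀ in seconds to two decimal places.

A = Σ Sᵢαᵢ = 184·0.27 + 184·0.56 + 7·0.13 + 223·0.03 = 160.32 m².
T₆₀ = 0.161 × 774 / 160.32 = 0.777 s.

0.78 s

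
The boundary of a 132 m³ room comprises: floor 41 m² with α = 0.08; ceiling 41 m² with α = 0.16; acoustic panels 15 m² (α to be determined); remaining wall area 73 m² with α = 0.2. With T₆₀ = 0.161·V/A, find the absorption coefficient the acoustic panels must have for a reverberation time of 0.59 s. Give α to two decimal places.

0.77

From T₆₀ = 0.161·V/A, the target T₆₀ = 0.59 s needs A = 0.161·132/0.59 = 36.02 m².
Absorption from the other surfaces = 41·0.08 + 41·0.16 + 73·0.2 = 24.44 m², so the acoustic panels must supply 11.58 m² over 15 m².
α = 11.58/15 = 0.772.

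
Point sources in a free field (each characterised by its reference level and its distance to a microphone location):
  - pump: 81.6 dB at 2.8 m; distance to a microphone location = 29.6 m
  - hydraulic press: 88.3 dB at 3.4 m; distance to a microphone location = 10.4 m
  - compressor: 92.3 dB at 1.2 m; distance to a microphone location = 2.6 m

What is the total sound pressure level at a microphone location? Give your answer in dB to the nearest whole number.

86 dB

Propagate each source to the receiver with L = L_ref − 20·log₁₀(r/r_ref), then add intensities.
pump: 81.6 − 20·log₁₀(29.6/2.8) = 81.6 − 20.48 = 61.12 dB.
hydraulic press: 88.3 − 20·log₁₀(10.4/3.4) = 88.3 − 9.71 = 78.59 dB.
compressor: 92.3 − 20·log₁₀(2.6/1.2) = 92.3 − 6.72 = 85.58 dB.
Σ 10^(L/10) = 4.353e+08 → L_total = 10·log₁₀(4.353e+08) = 86.39 dB.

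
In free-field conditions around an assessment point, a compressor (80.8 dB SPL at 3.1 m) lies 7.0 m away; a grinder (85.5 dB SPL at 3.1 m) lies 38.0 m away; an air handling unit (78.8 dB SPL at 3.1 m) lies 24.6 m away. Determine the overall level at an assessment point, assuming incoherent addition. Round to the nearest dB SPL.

74 dB SPL

First find each source's level at the receiver (point-source: −20·log₁₀(r/r_ref)), then combine on an intensity basis.
compressor: 80.8 − 20·log₁₀(7.0/3.1) = 80.8 − 7.07 = 73.73 dB SPL.
grinder: 85.5 − 20·log₁₀(38.0/3.1) = 85.5 − 21.77 = 63.73 dB SPL.
air handling unit: 78.8 − 20·log₁₀(24.6/3.1) = 78.8 − 17.99 = 60.81 dB SPL.
Σ 10^(L/10) = 2.715e+07 → L_total = 10·log₁₀(2.715e+07) = 74.34 dB SPL.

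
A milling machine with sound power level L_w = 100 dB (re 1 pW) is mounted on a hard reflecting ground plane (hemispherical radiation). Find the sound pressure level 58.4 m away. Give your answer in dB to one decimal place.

56.7 dB

L_p = L_w − 10·log₁₀(2π·r²) with r = 58.4 m.
2π·r² = 2.143e+04 m², 10·log₁₀ of that is 43.310 dB.
L_p = 100 − 43.310 = 56.69 dB.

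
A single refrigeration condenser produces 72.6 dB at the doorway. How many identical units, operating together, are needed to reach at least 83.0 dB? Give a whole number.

11

The shortfall is 83.0 − 72.6 = 10.4 dB, and N units add 10·log₁₀ N, so need 10·log₁₀ N ≥ 10.4.
N ≥ 10^(10.4/10) = 10.965, so N = 11.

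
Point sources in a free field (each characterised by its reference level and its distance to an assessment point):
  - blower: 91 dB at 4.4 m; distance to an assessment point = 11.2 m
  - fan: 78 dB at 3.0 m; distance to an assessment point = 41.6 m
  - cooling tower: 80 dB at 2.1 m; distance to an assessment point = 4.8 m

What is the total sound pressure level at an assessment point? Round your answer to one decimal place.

83.3 dB

First find each source's level at the receiver (point-source: −20·log₁₀(r/r_ref)), then combine on an intensity basis.
blower: 91 − 20·log₁₀(11.2/4.4) = 91 − 8.12 = 82.88 dB.
fan: 78 − 20·log₁₀(41.6/3.0) = 78 − 22.84 = 55.16 dB.
cooling tower: 80 − 20·log₁₀(4.8/2.1) = 80 − 7.18 = 72.82 dB.
Σ 10^(L/10) = 2.138e+08 → L_total = 10·log₁₀(2.138e+08) = 83.30 dB.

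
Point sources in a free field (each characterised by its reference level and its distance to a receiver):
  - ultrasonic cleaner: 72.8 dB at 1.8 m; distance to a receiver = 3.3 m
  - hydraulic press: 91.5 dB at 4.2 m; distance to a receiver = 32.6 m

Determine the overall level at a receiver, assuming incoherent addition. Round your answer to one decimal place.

74.6 dB

Propagate each source to the receiver with L = L_ref − 20·log₁₀(r/r_ref), then add intensities.
ultrasonic cleaner: 72.8 − 20·log₁₀(3.3/1.8) = 72.8 − 5.26 = 67.54 dB.
hydraulic press: 91.5 − 20·log₁₀(32.6/4.2) = 91.5 − 17.80 = 73.70 dB.
Σ 10^(L/10) = 2.911e+07 → L_total = 10·log₁₀(2.911e+07) = 74.64 dB.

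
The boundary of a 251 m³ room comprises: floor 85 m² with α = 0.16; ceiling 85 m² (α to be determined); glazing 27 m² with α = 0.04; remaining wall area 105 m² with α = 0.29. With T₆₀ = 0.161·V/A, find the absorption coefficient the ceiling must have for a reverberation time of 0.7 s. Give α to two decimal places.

0.15

From T₆₀ = 0.161·V/A, the target T₆₀ = 0.7 s needs A = 0.161·251/0.7 = 57.73 m².
Absorption from the other surfaces = 85·0.16 + 27·0.04 + 105·0.29 = 45.13 m², so the ceiling must supply 12.60 m² over 85 m².
α = 12.60/85 = 0.148.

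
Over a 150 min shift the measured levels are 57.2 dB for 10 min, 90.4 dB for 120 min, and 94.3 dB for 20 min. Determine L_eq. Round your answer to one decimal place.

The energy average is taken in the linear domain: L_eq = 10·log₁₀[(Σ tᵢ·10^(Lᵢ/10))/T], T = 150 min.
Σ tᵢ·10^(Lᵢ/10) = 10·10^(57.2/10) + 120·10^(90.4/10) + 20·10^(94.3/10) = 1.854e+11.
L_eq = 10·log₁₀(1.854e+11/150) = 90.92 dB.

90.9 dB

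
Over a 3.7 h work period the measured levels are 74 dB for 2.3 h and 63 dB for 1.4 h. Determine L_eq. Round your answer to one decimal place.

72.1 dB

L_eq = 10·log₁₀[(1/T)·Σ tᵢ·10^(Lᵢ/10)] with T = 3.7 h.
Σ tᵢ·10^(Lᵢ/10) = 2.3·10^(74/10) + 1.4·10^(63/10) = 6.057e+07.
L_eq = 10·log₁₀(6.057e+07/3.7) = 72.14 dB.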